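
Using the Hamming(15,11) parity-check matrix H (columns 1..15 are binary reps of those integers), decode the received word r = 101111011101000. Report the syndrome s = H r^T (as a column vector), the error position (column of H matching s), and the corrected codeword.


s = (0, 0, 1, 0)^T, error position = 2, corrected codeword c = 111111011101000

Compute s = H r^T mod 2 one row at a time:
  s_1 = 1 + 1 + 1 + 0 + 1 + 0 + 0 + 0 = 4 ≡ 0 (mod 2).
  s_2 = 1 + 1 + 1 + 0 + 1 + 0 + 0 + 0 = 4 ≡ 0 (mod 2).
  s_3 = 0 + 1 + 1 + 0 + 1 + 0 + 0 + 0 = 3 ≡ 1 (mod 2).
  s_4 = 1 + 1 + 1 + 0 + 1 + 0 + 0 + 0 = 4 ≡ 0 (mod 2).
s = (0, 0, 1, 0)^T — this equals column 2 of H (binary 0010), so error is at position 2.
Correct: flip bit 2 of r = 101111011101000 to get c = 111111011101000.


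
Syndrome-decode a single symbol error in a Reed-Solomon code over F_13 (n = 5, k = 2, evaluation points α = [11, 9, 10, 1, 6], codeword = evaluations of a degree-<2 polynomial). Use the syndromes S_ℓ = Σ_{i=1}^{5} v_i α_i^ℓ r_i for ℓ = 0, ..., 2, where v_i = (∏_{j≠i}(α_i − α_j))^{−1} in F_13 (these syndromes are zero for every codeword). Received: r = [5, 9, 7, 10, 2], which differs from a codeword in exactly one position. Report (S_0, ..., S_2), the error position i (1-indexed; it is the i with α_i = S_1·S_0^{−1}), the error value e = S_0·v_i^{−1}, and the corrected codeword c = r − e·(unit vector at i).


S = (2, 2, 2), error at position 4, error magnitude e = 11, c = [5, 9, 7, 12, 2].

Step 1: column multipliers v_i = (∏_{j≠i}(α_i − α_j))^{−1} mod 13.
  i = 1 (α = 11): (11−9)(11−10)(11−1)(11−6) = 2·1·10·5 = 100 ≡ 9, so v_1 = 9^{−1} = 3 (mod 13).
  i = 2 (α = 9): (9−11)(9−10)(9−1)(9−6) = (−2)·(−1)·8·3 = 48 ≡ 9, so v_2 = 9^{−1} = 3 (mod 13).
  i = 3 (α = 10): (10−11)(10−9)(10−1)(10−6) = (−1)·1·9·4 = −36 ≡ 3, so v_3 = 3^{−1} = 9 (mod 13).
  i = 4 (α = 1): (1−11)(1−9)(1−10)(1−6) = (−10)·(−8)·(−9)·(−5) = 3600 ≡ 12, so v_4 = 12^{−1} = 12 (mod 13).
  i = 5 (α = 6): (6−11)(6−9)(6−10)(6−1) = (−5)·(−3)·(−4)·5 = −300 ≡ 12, so v_5 = 12^{−1} = 12 (mod 13).
  v = [3, 3, 9, 12, 12].
Step 2: syndromes of r = [5, 9, 7, 10, 2] (all sums mod 13).
  S_0 = Σ v_i r_i = 3·5 + 3·9 + 9·7 + 12·10 + 12·2 = 249 ≡ 2.
  S_1 = Σ v_i α_i r_i = 3·11·5 + 3·9·9 + 9·10·7 + 12·1·10 + 12·6·2 = 1302 ≡ 2.
  α_i^2 mod 13 = [4, 3, 9, 1, 10].
  S_2 = Σ v_i α_i^2 r_i = 3·4·5 + 3·3·9 + 9·9·7 + 12·1·10 + 12·10·2 = 1068 ≡ 2.
  S = (2, 2, 2) ≠ 0, so r is not a codeword (an error is present).
Step 3: locate the error. For a single error e at position i, S_ℓ = v_i·e·α_i^ℓ, so α_err = S_1/S_0.
  S_0^{−1} = 2^{−1} = 7 (mod 13), so α_err = 2·7 = 14 ≡ 1 = α_4. Error position i = 4.
  Consistency check: S_2/S_1 = 2·7 = 14 ≡ 1 = α_err ✓ (single-error assumption holds).
Step 4: error magnitude e = S_0/v_4 = S_0·∏_{j≠4}(α_4 − α_j) = 2·12 = 24 ≡ 11 (mod 13).
Step 5: correct position 4: c_4 = r_4 − e = 10 − 11 ≡ 12 (mod 13). Hence c = [5, 9, 7, 12, 2].
  Check: interpolating c through the α_i gives m(x) = 1 + 11·x (degree < 2) with m(α_i) = c_i for every i, so c is indeed a codeword.


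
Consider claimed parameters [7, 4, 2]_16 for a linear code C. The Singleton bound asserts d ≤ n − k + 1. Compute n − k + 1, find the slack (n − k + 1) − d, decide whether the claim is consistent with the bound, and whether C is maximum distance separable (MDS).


Singleton RHS = n − k + 1 = 4, slack = 2, bound satisfied, not MDS.

Singleton bound: d ≤ n − k + 1.
Here n = 7, k = 4, so n − k + 1 = 4.
Given d = 2, check d ≤ 4: YES.
Slack = (n − k + 1) − d = 2.
The code is NOT MDS (slack = 2 > 0).
Description: the claimed parameters are [7, 4, 2]_16; such a code would be non-MDS.


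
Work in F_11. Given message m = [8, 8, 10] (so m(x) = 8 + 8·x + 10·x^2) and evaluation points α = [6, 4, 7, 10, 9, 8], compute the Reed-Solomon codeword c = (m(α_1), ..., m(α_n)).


c = [9, 2, 4, 10, 10, 8]

Message polynomial: m(x) = 8 + 8·x + 10·x^2 (mod 11).
For each evaluation point α_i, compute m(α_i) mod 11:
  α_1 = 6: Horner steps 10 → 2 → 9, so m(6) = 9.
  α_2 = 4: Horner steps 10 → 4 → 2, so m(4) = 2.
  α_3 = 7: Horner steps 10 → 1 → 4, so m(7) = 4.
  α_4 = 10: Horner steps 10 → 9 → 10, so m(10) = 10.
  α_5 = 9: Horner steps 10 → 10 → 10, so m(9) = 10.
  α_6 = 8: Horner steps 10 → 0 → 8, so m(8) = 8.
Codeword c = [9, 2, 4, 10, 10, 8] ∈ F_11^6.


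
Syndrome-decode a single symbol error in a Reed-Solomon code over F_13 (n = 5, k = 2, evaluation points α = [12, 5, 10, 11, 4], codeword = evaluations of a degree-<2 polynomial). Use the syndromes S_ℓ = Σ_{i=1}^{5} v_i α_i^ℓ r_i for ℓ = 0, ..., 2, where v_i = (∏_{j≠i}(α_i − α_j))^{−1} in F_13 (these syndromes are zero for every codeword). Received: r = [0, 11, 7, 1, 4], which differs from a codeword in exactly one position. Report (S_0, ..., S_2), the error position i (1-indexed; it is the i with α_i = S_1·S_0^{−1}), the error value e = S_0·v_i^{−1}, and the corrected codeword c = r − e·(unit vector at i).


S = (12, 1, 12), error at position 1, error magnitude e = 5, c = [8, 11, 7, 1, 4].

Step 1: column multipliers v_i = (∏_{j≠i}(α_i − α_j))^{−1} mod 13.
  i = 1 (α = 12): (12−5)(12−10)(12−11)(12−4) = 7·2·1·8 = 112 ≡ 8, so v_1 = 8^{−1} = 5 (mod 13).
  i = 2 (α = 5): (5−12)(5−10)(5−11)(5−4) = (−7)·(−5)·(−6)·1 = −210 ≡ 11, so v_2 = 11^{−1} = 6 (mod 13).
  i = 3 (α = 10): (10−12)(10−5)(10−11)(10−4) = (−2)·5·(−1)·6 = 60 ≡ 8, so v_3 = 8^{−1} = 5 (mod 13).
  i = 4 (α = 11): (11−12)(11−5)(11−10)(11−4) = (−1)·6·1·7 = −42 ≡ 10, so v_4 = 10^{−1} = 4 (mod 13).
  i = 5 (α = 4): (4−12)(4−5)(4−10)(4−11) = (−8)·(−1)·(−6)·(−7) = 336 ≡ 11, so v_5 = 11^{−1} = 6 (mod 13).
  v = [5, 6, 5, 4, 6].
Step 2: syndromes of r = [0, 11, 7, 1, 4] (all sums mod 13).
  S_0 = Σ v_i r_i = 5·0 + 6·11 + 5·7 + 4·1 + 6·4 = 129 ≡ 12.
  S_1 = Σ v_i α_i r_i = 5·12·0 + 6·5·11 + 5·10·7 + 4·11·1 + 6·4·4 = 820 ≡ 1.
  α_i^2 mod 13 = [1, 12, 9, 4, 3].
  S_2 = Σ v_i α_i^2 r_i = 5·1·0 + 6·12·11 + 5·9·7 + 4·4·1 + 6·3·4 = 1195 ≡ 12.
  S = (12, 1, 12) ≠ 0, so r is not a codeword (an error is present).
Step 3: locate the error. For a single error e at position i, S_ℓ = v_i·e·α_i^ℓ, so α_err = S_1/S_0.
  S_0^{−1} = 12^{−1} = 12 (mod 13), so α_err = 1·12 = 12 ≡ 12 = α_1. Error position i = 1.
  Consistency check: S_2/S_1 = 12·1 = 12 ≡ 12 = α_err ✓ (single-error assumption holds).
Step 4: error magnitude e = S_0/v_1 = S_0·∏_{j≠1}(α_1 − α_j) = 12·8 = 96 ≡ 5 (mod 13).
Step 5: correct position 1: c_1 = r_1 − e = 0 − 5 ≡ 8 (mod 13). Hence c = [8, 11, 7, 1, 4].
  Check: interpolating c through the α_i gives m(x) = 2 + 7·x (degree < 2) with m(α_i) = c_i for every i, so c is indeed a codeword.


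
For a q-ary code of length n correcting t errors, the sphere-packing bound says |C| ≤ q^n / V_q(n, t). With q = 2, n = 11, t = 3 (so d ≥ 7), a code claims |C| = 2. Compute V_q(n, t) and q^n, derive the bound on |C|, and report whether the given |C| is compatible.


V_q(n, t) = 232, q^n = 2048, Hamming bound = 8, |C| = 2 ≤ bound (satisfied).

Step 1: Compute V_q(n, t) = Σ_{j=0}^3 C(n, j) (q−1)^j.
  j = 0: C(11,0)·(1)^0 = 1·1 = 1.
  j = 1: C(11,1)·(1)^1 = 11·1 = 11.
  j = 2: C(11,2)·(1)^2 = 55·1 = 55.
  j = 3: C(11,3)·(1)^3 = 165·1 = 165.
  V_q(n, t) = 1 + 11 + 55 + 165 = 232.
Step 2: q^n = 2^11 = 2048.
Step 3: Hamming bound ⌊q^n / V_q(n,t)⌋ = ⌊2048/232⌋ = 8.
Step 4: Compare |C| = 2 to 8: satisfied.
The claimed |C| lies below the Hamming bound.


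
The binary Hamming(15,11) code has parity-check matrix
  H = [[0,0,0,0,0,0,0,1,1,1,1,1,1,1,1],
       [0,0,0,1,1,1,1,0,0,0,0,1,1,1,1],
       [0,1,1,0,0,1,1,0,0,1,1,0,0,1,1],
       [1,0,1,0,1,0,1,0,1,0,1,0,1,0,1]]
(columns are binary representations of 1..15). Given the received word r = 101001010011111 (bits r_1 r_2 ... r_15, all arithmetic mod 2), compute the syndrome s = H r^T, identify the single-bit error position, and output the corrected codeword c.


s = (0, 1, 1, 1)^T, error position = 7, corrected codeword c = 101001110011111

Compute s = H r^T mod 2 one row at a time:
  s_1 = 1 + 0 + 0 + 1 + 1 + 1 + 1 + 1 = 6 ≡ 0 (mod 2).
  s_2 = 0 + 0 + 1 + 0 + 1 + 1 + 1 + 1 = 5 ≡ 1 (mod 2).
  s_3 = 0 + 1 + 1 + 0 + 0 + 1 + 1 + 1 = 5 ≡ 1 (mod 2).
  s_4 = 1 + 1 + 0 + 0 + 0 + 1 + 1 + 1 = 5 ≡ 1 (mod 2).
s = (0, 1, 1, 1)^T — this equals column 7 of H (binary 0111), so error is at position 7.
Correct: flip bit 7 of r = 101001010011111 to get c = 101001110011111.


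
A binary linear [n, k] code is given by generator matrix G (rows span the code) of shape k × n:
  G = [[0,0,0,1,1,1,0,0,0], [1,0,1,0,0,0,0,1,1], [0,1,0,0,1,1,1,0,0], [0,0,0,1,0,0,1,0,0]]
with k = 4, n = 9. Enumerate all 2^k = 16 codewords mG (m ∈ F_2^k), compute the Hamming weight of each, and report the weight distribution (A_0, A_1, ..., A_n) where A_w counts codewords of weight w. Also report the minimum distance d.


Weight distribution: A_0 = 1, A_1 = 1, A_2 = 1, A_3 = 3, A_4 = 3, A_5 = 1, A_6 = 1, A_7 = 3, A_8 = 2. Minimum distance d = 1.

Enumerate all 2^4 = 16 messages m ∈ F_2^4.
For each, compute codeword c = mG in F_2^9, then tally its weight.
  m = 0000 → c = 000000000, weight = 0.
  m = 1000 → c = 000111000, weight = 3.
  m = 0100 → c = 101000011, weight = 4.
  m = 1100 → c = 101111011, weight = 7.
  m = 0010 → c = 010011100, weight = 4.
  m = 1010 → c = 010100100, weight = 3.
  m = 0110 → c = 111011111, weight = 8.
  m = 1110 → c = 111100111, weight = 7.
  m = 0001 → c = 000100100, weight = 2.
  m = 1001 → c = 000011100, weight = 3.
  m = 0101 → c = 101100111, weight = 6.
  m = 1101 → c = 101011111, weight = 7.
  m = 0011 → c = 010111000, weight = 4.
  m = 1011 → c = 010000000, weight = 1.
  m = 0111 → c = 111111011, weight = 8.
  m = 1111 → c = 111000011, weight = 5.
Tally weights:
  weight 0: 1 codewords.
  weight 1: 1 codewords.
  weight 2: 1 codewords.
  weight 3: 3 codewords.
  weight 4: 3 codewords.
  weight 5: 1 codewords.
  weight 6: 1 codewords.
  weight 7: 3 codewords.
  weight 8: 2 codewords.
Minimum distance d = smallest w > 0 with A_w > 0 = 1.
Sanity: Σ A_w = 16 = 2^4 = 16 ✓.


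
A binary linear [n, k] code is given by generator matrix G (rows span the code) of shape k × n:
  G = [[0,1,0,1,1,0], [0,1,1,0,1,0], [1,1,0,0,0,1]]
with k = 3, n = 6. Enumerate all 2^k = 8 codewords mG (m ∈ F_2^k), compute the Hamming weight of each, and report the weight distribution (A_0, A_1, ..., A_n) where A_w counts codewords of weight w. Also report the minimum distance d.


Weight distribution: A_0 = 1, A_2 = 1, A_3 = 3, A_4 = 2, A_5 = 1. Minimum distance d = 2.

Enumerate all 2^3 = 8 messages m ∈ F_2^3.
For each, compute codeword c = mG in F_2^6, then tally its weight.
  m = 000 → c = 000000, weight = 0.
  m = 100 → c = 010110, weight = 3.
  m = 010 → c = 011010, weight = 3.
  m = 110 → c = 001100, weight = 2.
  m = 001 → c = 110001, weight = 3.
  m = 101 → c = 100111, weight = 4.
  m = 011 → c = 101011, weight = 4.
  m = 111 → c = 111101, weight = 5.
Tally weights:
  weight 0: 1 codewords.
  weight 2: 1 codewords.
  weight 3: 3 codewords.
  weight 4: 2 codewords.
  weight 5: 1 codewords.
Minimum distance d = smallest w > 0 with A_w > 0 = 2.
Sanity: Σ A_w = 8 = 2^3 = 8 ✓.


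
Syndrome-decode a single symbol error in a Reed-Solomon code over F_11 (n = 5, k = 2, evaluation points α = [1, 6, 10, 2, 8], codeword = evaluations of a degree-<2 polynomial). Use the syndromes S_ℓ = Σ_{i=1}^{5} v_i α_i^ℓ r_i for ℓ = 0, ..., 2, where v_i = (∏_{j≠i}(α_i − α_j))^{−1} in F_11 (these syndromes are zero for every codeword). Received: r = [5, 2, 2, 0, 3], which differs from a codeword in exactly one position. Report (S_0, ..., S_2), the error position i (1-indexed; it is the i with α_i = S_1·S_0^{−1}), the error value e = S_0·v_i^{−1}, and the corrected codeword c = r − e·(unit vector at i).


S = (5, 6, 5), error at position 3, error magnitude e = 9, c = [5, 2, 4, 0, 3].

Step 1: column multipliers v_i = (∏_{j≠i}(α_i − α_j))^{−1} mod 11.
  i = 1 (α = 1): (1−6)(1−10)(1−2)(1−8) = (−5)·(−9)·(−1)·(−7) = 315 ≡ 7, so v_1 = 7^{−1} = 8 (mod 11).
  i = 2 (α = 6): (6−1)(6−10)(6−2)(6−8) = 5·(−4)·4·(−2) = 160 ≡ 6, so v_2 = 6^{−1} = 2 (mod 11).
  i = 3 (α = 10): (10−1)(10−6)(10−2)(10−8) = 9·4·8·2 = 576 ≡ 4, so v_3 = 4^{−1} = 3 (mod 11).
  i = 4 (α = 2): (2−1)(2−6)(2−10)(2−8) = 1·(−4)·(−8)·(−6) = −192 ≡ 6, so v_4 = 6^{−1} = 2 (mod 11).
  i = 5 (α = 8): (8−1)(8−6)(8−10)(8−2) = 7·2·(−2)·6 = −168 ≡ 8, so v_5 = 8^{−1} = 7 (mod 11).
  v = [8, 2, 3, 2, 7].
Step 2: syndromes of r = [5, 2, 2, 0, 3] (all sums mod 11).
  S_0 = Σ v_i r_i = 8·5 + 2·2 + 3·2 + 2·0 + 7·3 = 71 ≡ 5.
  S_1 = Σ v_i α_i r_i = 8·1·5 + 2·6·2 + 3·10·2 + 2·2·0 + 7·8·3 = 292 ≡ 6.
  α_i^2 mod 11 = [1, 3, 1, 4, 9].
  S_2 = Σ v_i α_i^2 r_i = 8·1·5 + 2·3·2 + 3·1·2 + 2·4·0 + 7·9·3 = 247 ≡ 5.
  S = (5, 6, 5) ≠ 0, so r is not a codeword (an error is present).
Step 3: locate the error. For a single error e at position i, S_ℓ = v_i·e·α_i^ℓ, so α_err = S_1/S_0.
  S_0^{−1} = 5^{−1} = 9 (mod 11), so α_err = 6·9 = 54 ≡ 10 = α_3. Error position i = 3.
  Consistency check: S_2/S_1 = 5·2 = 10 ≡ 10 = α_err ✓ (single-error assumption holds).
Step 4: error magnitude e = S_0/v_3 = S_0·∏_{j≠3}(α_3 − α_j) = 5·4 = 20 ≡ 9 (mod 11).
Step 5: correct position 3: c_3 = r_3 − e = 2 − 9 ≡ 4 (mod 11). Hence c = [5, 2, 4, 0, 3].
  Check: interpolating c through the α_i gives m(x) = 10 + 6·x (degree < 2) with m(α_i) = c_i for every i, so c is indeed a codeword.


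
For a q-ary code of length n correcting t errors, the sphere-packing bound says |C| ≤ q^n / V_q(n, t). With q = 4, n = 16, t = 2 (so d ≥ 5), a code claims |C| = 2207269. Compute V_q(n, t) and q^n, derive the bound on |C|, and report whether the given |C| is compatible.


V_q(n, t) = 1129, q^n = 4294967296, Hamming bound = 3804222, |C| = 2207269 ≤ bound (satisfied).

Step 1: Compute V_q(n, t) = Σ_{j=0}^2 C(n, j) (q−1)^j.
  j = 0: C(16,0)·(3)^0 = 1·1 = 1.
  j = 1: C(16,1)·(3)^1 = 16·3 = 48.
  j = 2: C(16,2)·(3)^2 = 120·9 = 1080.
  V_q(n, t) = 1 + 48 + 1080 = 1129.
Step 2: q^n = 4^16 = 4294967296.
Step 3: Hamming bound ⌊q^n / V_q(n,t)⌋ = ⌊4294967296/1129⌋ = 3804222.
Step 4: Compare |C| = 2207269 to 3804222: satisfied.
The claimed |C| lies below the Hamming bound.


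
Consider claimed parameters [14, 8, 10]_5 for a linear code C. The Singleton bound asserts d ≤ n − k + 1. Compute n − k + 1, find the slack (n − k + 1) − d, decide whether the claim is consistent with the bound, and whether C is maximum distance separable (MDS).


Singleton RHS = n − k + 1 = 7, slack = -3, bound violated (no such code; not MDS).

Singleton bound: d ≤ n − k + 1.
Here n = 14, k = 8, so n − k + 1 = 7.
Given d = 10, check d ≤ 7: NO.
Slack = (n − k + 1) − d = -3.
The slack is negative: d = 10 exceeds n − k + 1 = 7 by 3, so the Singleton bound is violated and no linear [14, 8, 10]_5 code can exist. In particular it is not MDS (MDS requires d = n − k + 1 exactly).
Description: the claimed parameters are [14, 8, 10]_5; such a code would be impossible (violates the Singleton bound).


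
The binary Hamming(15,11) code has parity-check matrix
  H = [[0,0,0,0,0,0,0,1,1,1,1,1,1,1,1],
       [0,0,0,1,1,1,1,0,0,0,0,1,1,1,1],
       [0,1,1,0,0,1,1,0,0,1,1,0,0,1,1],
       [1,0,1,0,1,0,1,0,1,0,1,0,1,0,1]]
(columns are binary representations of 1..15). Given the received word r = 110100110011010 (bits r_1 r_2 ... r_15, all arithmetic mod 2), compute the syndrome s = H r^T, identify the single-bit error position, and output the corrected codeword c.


s = (0, 0, 0, 1)^T, error position = 1, corrected codeword c = 010100110011010

Compute s = H r^T mod 2 one row at a time:
  s_1 = 1 + 0 + 0 + 1 + 1 + 0 + 1 + 0 = 4 ≡ 0 (mod 2).
  s_2 = 1 + 0 + 0 + 1 + 1 + 0 + 1 + 0 = 4 ≡ 0 (mod 2).
  s_3 = 1 + 0 + 0 + 1 + 0 + 1 + 1 + 0 = 4 ≡ 0 (mod 2).
  s_4 = 1 + 0 + 0 + 1 + 0 + 1 + 0 + 0 = 3 ≡ 1 (mod 2).
s = (0, 0, 0, 1)^T — this equals column 1 of H (binary 0001), so error is at position 1.
Correct: flip bit 1 of r = 110100110011010 to get c = 010100110011010.


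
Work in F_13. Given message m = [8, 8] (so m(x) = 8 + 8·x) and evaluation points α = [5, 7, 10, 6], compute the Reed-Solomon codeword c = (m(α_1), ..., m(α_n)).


c = [9, 12, 10, 4]

Message polynomial: m(x) = 8 + 8·x (mod 13).
For each evaluation point α_i, compute m(α_i) mod 13:
  α_1 = 5: Horner steps 8 → 9, so m(5) = 9.
  α_2 = 7: Horner steps 8 → 12, so m(7) = 12.
  α_3 = 10: Horner steps 8 → 10, so m(10) = 10.
  α_4 = 6: Horner steps 8 → 4, so m(6) = 4.
Codeword c = [9, 12, 10, 4] ∈ F_13^4.


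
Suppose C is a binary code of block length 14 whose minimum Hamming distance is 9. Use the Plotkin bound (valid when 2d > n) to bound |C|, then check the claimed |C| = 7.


Plotkin bound M ≤ 4; given |C| = 7 > bound (violated).

Check applicability: 2d = 18, n = 14.
2d − n = 4 > 0, so Plotkin applies.
Compute d/(2d−n) = 9/4 ≈ 2.2500.
⌊d/(2d−n)⌋ = 2.
Plotkin bound: M ≤ 2·2 = 4.
Given |C| = 7, check: VIOLATED.
This |C| is above the Plotkin bound, so no binary code with n = 14, d = 9 and 7 codewords exists.


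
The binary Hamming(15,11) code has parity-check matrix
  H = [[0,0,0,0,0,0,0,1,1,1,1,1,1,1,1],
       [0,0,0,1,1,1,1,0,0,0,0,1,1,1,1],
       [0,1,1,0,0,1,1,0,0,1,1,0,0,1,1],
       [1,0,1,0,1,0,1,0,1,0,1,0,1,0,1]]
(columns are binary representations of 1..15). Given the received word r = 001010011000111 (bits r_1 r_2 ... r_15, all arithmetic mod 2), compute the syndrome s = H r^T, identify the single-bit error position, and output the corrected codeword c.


s = (1, 0, 1, 1)^T, error position = 11, corrected codeword c = 001010011010111

Compute s = H r^T mod 2 one row at a time:
  s_1 = 1 + 1 + 0 + 0 + 0 + 1 + 1 + 1 = 5 ≡ 1 (mod 2).
  s_2 = 0 + 1 + 0 + 0 + 0 + 1 + 1 + 1 = 4 ≡ 0 (mod 2).
  s_3 = 0 + 1 + 0 + 0 + 0 + 0 + 1 + 1 = 3 ≡ 1 (mod 2).
  s_4 = 0 + 1 + 1 + 0 + 1 + 0 + 1 + 1 = 5 ≡ 1 (mod 2).
s = (1, 0, 1, 1)^T — this equals column 11 of H (binary 1011), so error is at position 11.
Correct: flip bit 11 of r = 001010011000111 to get c = 001010011010111.


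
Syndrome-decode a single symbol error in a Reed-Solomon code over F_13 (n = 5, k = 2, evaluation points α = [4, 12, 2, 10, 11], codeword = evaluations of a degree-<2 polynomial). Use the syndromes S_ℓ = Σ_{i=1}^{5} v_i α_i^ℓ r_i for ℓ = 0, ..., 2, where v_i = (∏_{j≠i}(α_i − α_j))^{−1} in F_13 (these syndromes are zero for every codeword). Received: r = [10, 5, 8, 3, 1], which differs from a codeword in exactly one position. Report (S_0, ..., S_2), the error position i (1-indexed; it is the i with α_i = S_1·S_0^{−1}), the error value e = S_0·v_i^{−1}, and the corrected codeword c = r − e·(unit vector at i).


S = (5, 3, 7), error at position 5, error magnitude e = 10, c = [10, 5, 8, 3, 4].

Step 1: column multipliers v_i = (∏_{j≠i}(α_i − α_j))^{−1} mod 13.
  i = 1 (α = 4): (4−12)(4−2)(4−10)(4−11) = (−8)·2·(−6)·(−7) = −672 ≡ 4, so v_1 = 4^{−1} = 10 (mod 13).
  i = 2 (α = 12): (12−4)(12−2)(12−10)(12−11) = 8·10·2·1 = 160 ≡ 4, so v_2 = 4^{−1} = 10 (mod 13).
  i = 3 (α = 2): (2−4)(2−12)(2−10)(2−11) = (−2)·(−10)·(−8)·(−9) = 1440 ≡ 10, so v_3 = 10^{−1} = 4 (mod 13).
  i = 4 (α = 10): (10−4)(10−12)(10−2)(10−11) = 6·(−2)·8·(−1) = 96 ≡ 5, so v_4 = 5^{−1} = 8 (mod 13).
  i = 5 (α = 11): (11−4)(11−12)(11−2)(11−10) = 7·(−1)·9·1 = −63 ≡ 2, so v_5 = 2^{−1} = 7 (mod 13).
  v = [10, 10, 4, 8, 7].
Step 2: syndromes of r = [10, 5, 8, 3, 1] (all sums mod 13).
  S_0 = Σ v_i r_i = 10·10 + 10·5 + 4·8 + 8·3 + 7·1 = 213 ≡ 5.
  S_1 = Σ v_i α_i r_i = 10·4·10 + 10·12·5 + 4·2·8 + 8·10·3 + 7·11·1 = 1381 ≡ 3.
  α_i^2 mod 13 = [3, 1, 4, 9, 4].
  S_2 = Σ v_i α_i^2 r_i = 10·3·10 + 10·1·5 + 4·4·8 + 8·9·3 + 7·4·1 = 722 ≡ 7.
  S = (5, 3, 7) ≠ 0, so r is not a codeword (an error is present).
Step 3: locate the error. For a single error e at position i, S_ℓ = v_i·e·α_i^ℓ, so α_err = S_1/S_0.
  S_0^{−1} = 5^{−1} = 8 (mod 13), so α_err = 3·8 = 24 ≡ 11 = α_5. Error position i = 5.
  Consistency check: S_2/S_1 = 7·9 = 63 ≡ 11 = α_err ✓ (single-error assumption holds).
Step 4: error magnitude e = S_0/v_5 = S_0·∏_{j≠5}(α_5 − α_j) = 5·2 = 10 ≡ 10 (mod 13).
Step 5: correct position 5: c_5 = r_5 − e = 1 − 10 ≡ 4 (mod 13). Hence c = [10, 5, 8, 3, 4].
  Check: interpolating c through the α_i gives m(x) = 6 + 1·x (degree < 2) with m(α_i) = c_i for every i, so c is indeed a codeword.


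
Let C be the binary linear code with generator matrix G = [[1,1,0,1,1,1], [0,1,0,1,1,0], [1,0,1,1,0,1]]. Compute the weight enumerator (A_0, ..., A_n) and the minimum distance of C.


Weight distribution: A_0 = 1, A_2 = 2, A_3 = 2, A_4 = 1, A_5 = 2. Minimum distance d = 2.

Enumerate all 2^3 = 8 messages m ∈ F_2^3.
For each, compute codeword c = mG in F_2^6, then tally its weight.
  m = 000 → c = 000000, weight = 0.
  m = 100 → c = 110111, weight = 5.
  m = 010 → c = 010110, weight = 3.
  m = 110 → c = 100001, weight = 2.
  m = 001 → c = 101101, weight = 4.
  m = 101 → c = 011010, weight = 3.
  m = 011 → c = 111011, weight = 5.
  m = 111 → c = 001100, weight = 2.
Tally weights:
  weight 0: 1 codewords.
  weight 2: 2 codewords.
  weight 3: 2 codewords.
  weight 4: 1 codewords.
  weight 5: 2 codewords.
Minimum distance d = smallest w > 0 with A_w > 0 = 2.
Sanity: Σ A_w = 8 = 2^3 = 8 ✓.


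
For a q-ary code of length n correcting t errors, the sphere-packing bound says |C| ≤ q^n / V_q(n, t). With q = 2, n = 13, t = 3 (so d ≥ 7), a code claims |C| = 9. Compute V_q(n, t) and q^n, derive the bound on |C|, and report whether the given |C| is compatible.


V_q(n, t) = 378, q^n = 8192, Hamming bound = 21, |C| = 9 ≤ bound (satisfied).

Step 1: Compute V_q(n, t) = Σ_{j=0}^3 C(n, j) (q−1)^j.
  j = 0: C(13,0)·(1)^0 = 1·1 = 1.
  j = 1: C(13,1)·(1)^1 = 13·1 = 13.
  j = 2: C(13,2)·(1)^2 = 78·1 = 78.
  j = 3: C(13,3)·(1)^3 = 286·1 = 286.
  V_q(n, t) = 1 + 13 + 78 + 286 = 378.
Step 2: q^n = 2^13 = 8192.
Step 3: Hamming bound ⌊q^n / V_q(n,t)⌋ = ⌊8192/378⌋ = 21.
Step 4: Compare |C| = 9 to 21: satisfied.
The claimed |C| lies below the Hamming bound.


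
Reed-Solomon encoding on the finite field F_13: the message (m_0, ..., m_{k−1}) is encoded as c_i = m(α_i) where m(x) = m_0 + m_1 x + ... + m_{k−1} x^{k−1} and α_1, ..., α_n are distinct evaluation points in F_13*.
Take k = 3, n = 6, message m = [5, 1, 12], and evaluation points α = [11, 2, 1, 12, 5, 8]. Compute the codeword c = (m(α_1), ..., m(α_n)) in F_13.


c = [12, 3, 5, 3, 11, 1]

Message polynomial: m(x) = 5 + 1·x + 12·x^2 (mod 13).
For each evaluation point α_i, compute m(α_i) mod 13:
  α_1 = 11: Horner steps 12 → 3 → 12, so m(11) = 12.
  α_2 = 2: Horner steps 12 → 12 → 3, so m(2) = 3.
  α_3 = 1: Horner steps 12 → 0 → 5, so m(1) = 5.
  α_4 = 12: Horner steps 12 → 2 → 3, so m(12) = 3.
  α_5 = 5: Horner steps 12 → 9 → 11, so m(5) = 11.
  α_6 = 8: Horner steps 12 → 6 → 1, so m(8) = 1.
Codeword c = [12, 3, 5, 3, 11, 1] ∈ F_13^6.


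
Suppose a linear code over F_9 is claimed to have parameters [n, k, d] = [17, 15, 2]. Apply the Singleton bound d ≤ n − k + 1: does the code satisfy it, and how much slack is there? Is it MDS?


Singleton RHS = n − k + 1 = 3, slack = 1, bound satisfied, not MDS.

Singleton bound: d ≤ n − k + 1.
Here n = 17, k = 15, so n − k + 1 = 3.
Given d = 2, check d ≤ 3: YES.
Slack = (n − k + 1) − d = 1.
The code is NOT MDS (slack = 1 > 0).
Description: the claimed parameters are [17, 15, 2]_9; such a code would be non-MDS.


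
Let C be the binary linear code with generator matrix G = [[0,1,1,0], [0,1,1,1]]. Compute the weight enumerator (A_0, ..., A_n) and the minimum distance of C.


Weight distribution: A_0 = 1, A_1 = 1, A_2 = 1, A_3 = 1. Minimum distance d = 1.

Enumerate all 2^2 = 4 messages m ∈ F_2^2.
For each, compute codeword c = mG in F_2^4, then tally its weight.
  m = 00 → c = 0000, weight = 0.
  m = 10 → c = 0110, weight = 2.
  m = 01 → c = 0111, weight = 3.
  m = 11 → c = 0001, weight = 1.
Tally weights:
  weight 0: 1 codewords.
  weight 1: 1 codewords.
  weight 2: 1 codewords.
  weight 3: 1 codewords.
Minimum distance d = smallest w > 0 with A_w > 0 = 1.
Sanity: Σ A_w = 4 = 2^2 = 4 ✓.


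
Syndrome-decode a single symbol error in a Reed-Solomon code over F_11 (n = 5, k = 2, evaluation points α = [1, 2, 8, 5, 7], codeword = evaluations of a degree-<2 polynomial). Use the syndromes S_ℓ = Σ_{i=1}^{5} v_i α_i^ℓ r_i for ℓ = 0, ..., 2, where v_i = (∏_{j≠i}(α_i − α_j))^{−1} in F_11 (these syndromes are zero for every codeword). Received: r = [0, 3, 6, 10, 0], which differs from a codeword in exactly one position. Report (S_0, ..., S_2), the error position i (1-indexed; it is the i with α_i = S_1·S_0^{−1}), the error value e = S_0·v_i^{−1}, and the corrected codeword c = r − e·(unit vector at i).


S = (1, 1, 1), error at position 1, error magnitude e = 3, c = [8, 3, 6, 10, 0].

Step 1: column multipliers v_i = (∏_{j≠i}(α_i − α_j))^{−1} mod 11.
  i = 1 (α = 1): (1−2)(1−8)(1−5)(1−7) = (−1)·(−7)·(−4)·(−6) = 168 ≡ 3, so v_1 = 3^{−1} = 4 (mod 11).
  i = 2 (α = 2): (2−1)(2−8)(2−5)(2−7) = 1·(−6)·(−3)·(−5) = −90 ≡ 9, so v_2 = 9^{−1} = 5 (mod 11).
  i = 3 (α = 8): (8−1)(8−2)(8−5)(8−7) = 7·6·3·1 = 126 ≡ 5, so v_3 = 5^{−1} = 9 (mod 11).
  i = 4 (α = 5): (5−1)(5−2)(5−8)(5−7) = 4·3·(−3)·(−2) = 72 ≡ 6, so v_4 = 6^{−1} = 2 (mod 11).
  i = 5 (α = 7): (7−1)(7−2)(7−8)(7−5) = 6·5·(−1)·2 = −60 ≡ 6, so v_5 = 6^{−1} = 2 (mod 11).
  v = [4, 5, 9, 2, 2].
Step 2: syndromes of r = [0, 3, 6, 10, 0] (all sums mod 11).
  S_0 = Σ v_i r_i = 4·0 + 5·3 + 9·6 + 2·10 + 2·0 = 89 ≡ 1.
  S_1 = Σ v_i α_i r_i = 4·1·0 + 5·2·3 + 9·8·6 + 2·5·10 + 2·7·0 = 562 ≡ 1.
  α_i^2 mod 11 = [1, 4, 9, 3, 5].
  S_2 = Σ v_i α_i^2 r_i = 4·1·0 + 5·4·3 + 9·9·6 + 2·3·10 + 2·5·0 = 606 ≡ 1.
  S = (1, 1, 1) ≠ 0, so r is not a codeword (an error is present).
Step 3: locate the error. For a single error e at position i, S_ℓ = v_i·e·α_i^ℓ, so α_err = S_1/S_0.
  S_0^{−1} = 1^{−1} = 1 (mod 11), so α_err = 1·1 = 1 ≡ 1 = α_1. Error position i = 1.
  Consistency check: S_2/S_1 = 1·1 = 1 ≡ 1 = α_err ✓ (single-error assumption holds).
Step 4: error magnitude e = S_0/v_1 = S_0·∏_{j≠1}(α_1 − α_j) = 1·3 = 3 ≡ 3 (mod 11).
Step 5: correct position 1: c_1 = r_1 − e = 0 − 3 ≡ 8 (mod 11). Hence c = [8, 3, 6, 10, 0].
  Check: interpolating c through the α_i gives m(x) = 2 + 6·x (degree < 2) with m(α_i) = c_i for every i, so c is indeed a codeword.


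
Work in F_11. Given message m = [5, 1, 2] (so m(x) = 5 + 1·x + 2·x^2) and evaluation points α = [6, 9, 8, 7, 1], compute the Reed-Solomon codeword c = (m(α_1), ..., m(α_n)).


c = [6, 0, 9, 0, 8]

Message polynomial: m(x) = 5 + 1·x + 2·x^2 (mod 11).
For each evaluation point α_i, compute m(α_i) mod 11:
  α_1 = 6: Horner steps 2 → 2 → 6, so m(6) = 6.
  α_2 = 9: Horner steps 2 → 8 → 0, so m(9) = 0.
  α_3 = 8: Horner steps 2 → 6 → 9, so m(8) = 9.
  α_4 = 7: Horner steps 2 → 4 → 0, so m(7) = 0.
  α_5 = 1: Horner steps 2 → 3 → 8, so m(1) = 8.
Codeword c = [6, 0, 9, 0, 8] ∈ F_11^5.


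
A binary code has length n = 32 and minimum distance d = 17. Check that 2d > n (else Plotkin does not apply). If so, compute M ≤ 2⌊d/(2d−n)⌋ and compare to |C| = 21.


Plotkin bound M ≤ 16; given |C| = 21 > bound (violated).

Check applicability: 2d = 34, n = 32.
2d − n = 2 > 0, so Plotkin applies.
Compute d/(2d−n) = 17/2 ≈ 8.5000.
⌊d/(2d−n)⌋ = 8.
Plotkin bound: M ≤ 2·8 = 16.
Given |C| = 21, check: VIOLATED.
This |C| is above the Plotkin bound, so no binary code with n = 32, d = 17 and 21 codewords exists.


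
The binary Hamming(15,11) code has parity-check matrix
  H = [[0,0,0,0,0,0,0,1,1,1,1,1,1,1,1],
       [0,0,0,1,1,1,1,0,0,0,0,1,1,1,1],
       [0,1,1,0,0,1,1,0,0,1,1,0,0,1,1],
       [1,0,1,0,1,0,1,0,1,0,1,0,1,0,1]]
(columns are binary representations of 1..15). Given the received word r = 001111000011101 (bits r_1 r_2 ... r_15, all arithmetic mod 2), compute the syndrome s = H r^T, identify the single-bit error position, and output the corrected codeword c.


s = (0, 0, 0, 1)^T, error position = 1, corrected codeword c = 101111000011101

Compute s = H r^T mod 2 one row at a time:
  s_1 = 0 + 0 + 0 + 1 + 1 + 1 + 0 + 1 = 4 ≡ 0 (mod 2).
  s_2 = 1 + 1 + 1 + 0 + 1 + 1 + 0 + 1 = 6 ≡ 0 (mod 2).
  s_3 = 0 + 1 + 1 + 0 + 0 + 1 + 0 + 1 = 4 ≡ 0 (mod 2).
  s_4 = 0 + 1 + 1 + 0 + 0 + 1 + 1 + 1 = 5 ≡ 1 (mod 2).
s = (0, 0, 0, 1)^T — this equals column 1 of H (binary 0001), so error is at position 1.
Correct: flip bit 1 of r = 001111000011101 to get c = 101111000011101.


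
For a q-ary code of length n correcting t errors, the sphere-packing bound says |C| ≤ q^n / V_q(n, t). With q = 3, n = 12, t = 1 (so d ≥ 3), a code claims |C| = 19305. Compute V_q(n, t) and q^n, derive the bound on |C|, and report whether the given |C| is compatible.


V_q(n, t) = 25, q^n = 531441, Hamming bound = 21257, |C| = 19305 ≤ bound (satisfied).

Step 1: Compute V_q(n, t) = Σ_{j=0}^1 C(n, j) (q−1)^j.
  j = 0: C(12,0)·(2)^0 = 1·1 = 1.
  j = 1: C(12,1)·(2)^1 = 12·2 = 24.
  V_q(n, t) = 1 + 24 = 25.
Step 2: q^n = 3^12 = 531441.
Step 3: Hamming bound ⌊q^n / V_q(n,t)⌋ = ⌊531441/25⌋ = 21257.
Step 4: Compare |C| = 19305 to 21257: satisfied.
The claimed |C| lies below the Hamming bound.


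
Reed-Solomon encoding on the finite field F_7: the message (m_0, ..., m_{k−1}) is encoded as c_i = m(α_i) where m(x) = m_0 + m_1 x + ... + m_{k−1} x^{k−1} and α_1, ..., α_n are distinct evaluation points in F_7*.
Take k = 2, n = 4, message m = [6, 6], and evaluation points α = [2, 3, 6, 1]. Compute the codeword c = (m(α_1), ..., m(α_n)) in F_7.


c = [4, 3, 0, 5]

Message polynomial: m(x) = 6 + 6·x (mod 7).
For each evaluation point α_i, compute m(α_i) mod 7:
  α_1 = 2: Horner steps 6 → 4, so m(2) = 4.
  α_2 = 3: Horner steps 6 → 3, so m(3) = 3.
  α_3 = 6: Horner steps 6 → 0, so m(6) = 0.
  α_4 = 1: Horner steps 6 → 5, so m(1) = 5.
Codeword c = [4, 3, 0, 5] ∈ F_7^4.


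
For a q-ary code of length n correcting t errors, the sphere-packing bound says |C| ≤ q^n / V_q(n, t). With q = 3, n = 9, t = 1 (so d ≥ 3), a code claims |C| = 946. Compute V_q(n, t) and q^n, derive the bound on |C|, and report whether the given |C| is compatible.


V_q(n, t) = 19, q^n = 19683, Hamming bound = 1035, |C| = 946 ≤ bound (satisfied).

Step 1: Compute V_q(n, t) = Σ_{j=0}^1 C(n, j) (q−1)^j.
  j = 0: C(9,0)·(2)^0 = 1·1 = 1.
  j = 1: C(9,1)·(2)^1 = 9·2 = 18.
  V_q(n, t) = 1 + 18 = 19.
Step 2: q^n = 3^9 = 19683.
Step 3: Hamming bound ⌊q^n / V_q(n,t)⌋ = ⌊19683/19⌋ = 1035.
Step 4: Compare |C| = 946 to 1035: satisfied.
The claimed |C| lies below the Hamming bound.


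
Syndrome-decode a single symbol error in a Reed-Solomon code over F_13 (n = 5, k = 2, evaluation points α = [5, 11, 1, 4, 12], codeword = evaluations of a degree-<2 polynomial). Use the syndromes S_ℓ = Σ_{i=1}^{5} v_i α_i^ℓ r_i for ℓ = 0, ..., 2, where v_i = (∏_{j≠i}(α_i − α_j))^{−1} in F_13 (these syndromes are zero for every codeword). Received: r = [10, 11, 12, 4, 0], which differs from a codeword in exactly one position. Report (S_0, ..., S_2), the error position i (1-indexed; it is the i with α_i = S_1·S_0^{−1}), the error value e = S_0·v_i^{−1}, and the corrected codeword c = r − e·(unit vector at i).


S = (12, 2, 9), error at position 2, error magnitude e = 4, c = [10, 7, 12, 4, 0].

Step 1: column multipliers v_i = (∏_{j≠i}(α_i − α_j))^{−1} mod 13.
  i = 1 (α = 5): (5−11)(5−1)(5−4)(5−12) = (−6)·4·1·(−7) = 168 ≡ 12, so v_1 = 12^{−1} = 12 (mod 13).
  i = 2 (α = 11): (11−5)(11−1)(11−4)(11−12) = 6·10·7·(−1) = −420 ≡ 9, so v_2 = 9^{−1} = 3 (mod 13).
  i = 3 (α = 1): (1−5)(1−11)(1−4)(1−12) = (−4)·(−10)·(−3)·(−11) = 1320 ≡ 7, so v_3 = 7^{−1} = 2 (mod 13).
  i = 4 (α = 4): (4−5)(4−11)(4−1)(4−12) = (−1)·(−7)·3·(−8) = −168 ≡ 1, so v_4 = 1^{−1} = 1 (mod 13).
  i = 5 (α = 12): (12−5)(12−11)(12−1)(12−4) = 7·1·11·8 = 616 ≡ 5, so v_5 = 5^{−1} = 8 (mod 13).
  v = [12, 3, 2, 1, 8].
Step 2: syndromes of r = [10, 11, 12, 4, 0] (all sums mod 13).
  S_0 = Σ v_i r_i = 12·10 + 3·11 + 2·12 + 1·4 + 8·0 = 181 ≡ 12.
  S_1 = Σ v_i α_i r_i = 12·5·10 + 3·11·11 + 2·1·12 + 1·4·4 + 8·12·0 = 1003 ≡ 2.
  α_i^2 mod 13 = [12, 4, 1, 3, 1].
  S_2 = Σ v_i α_i^2 r_i = 12·12·10 + 3·4·11 + 2·1·12 + 1·3·4 + 8·1·0 = 1608 ≡ 9.
  S = (12, 2, 9) ≠ 0, so r is not a codeword (an error is present).
Step 3: locate the error. For a single error e at position i, S_ℓ = v_i·e·α_i^ℓ, so α_err = S_1/S_0.
  S_0^{−1} = 12^{−1} = 12 (mod 13), so α_err = 2·12 = 24 ≡ 11 = α_2. Error position i = 2.
  Consistency check: S_2/S_1 = 9·7 = 63 ≡ 11 = α_err ✓ (single-error assumption holds).
Step 4: error magnitude e = S_0/v_2 = S_0·∏_{j≠2}(α_2 − α_j) = 12·9 = 108 ≡ 4 (mod 13).
Step 5: correct position 2: c_2 = r_2 − e = 11 − 4 ≡ 7 (mod 13). Hence c = [10, 7, 12, 4, 0].
  Check: interpolating c through the α_i gives m(x) = 6 + 6·x (degree < 2) with m(α_i) = c_i for every i, so c is indeed a codeword.


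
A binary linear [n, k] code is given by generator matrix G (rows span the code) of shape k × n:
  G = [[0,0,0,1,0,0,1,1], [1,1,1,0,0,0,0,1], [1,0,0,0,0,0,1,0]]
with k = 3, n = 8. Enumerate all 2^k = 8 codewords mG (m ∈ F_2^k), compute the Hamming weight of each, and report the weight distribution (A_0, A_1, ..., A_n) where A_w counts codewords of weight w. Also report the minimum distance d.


Weight distribution: A_0 = 1, A_2 = 1, A_3 = 3, A_4 = 2, A_5 = 1. Minimum distance d = 2.

Enumerate all 2^3 = 8 messages m ∈ F_2^3.
For each, compute codeword c = mG in F_2^8, then tally its weight.
  m = 000 → c = 00000000, weight = 0.
  m = 100 → c = 00010011, weight = 3.
  m = 010 → c = 11100001, weight = 4.
  m = 110 → c = 11110010, weight = 5.
  m = 001 → c = 10000010, weight = 2.
  m = 101 → c = 10010001, weight = 3.
  m = 011 → c = 01100011, weight = 4.
  m = 111 → c = 01110000, weight = 3.
Tally weights:
  weight 0: 1 codewords.
  weight 2: 1 codewords.
  weight 3: 3 codewords.
  weight 4: 2 codewords.
  weight 5: 1 codewords.
Minimum distance d = smallest w > 0 with A_w > 0 = 2.
Sanity: Σ A_w = 8 = 2^3 = 8 ✓.


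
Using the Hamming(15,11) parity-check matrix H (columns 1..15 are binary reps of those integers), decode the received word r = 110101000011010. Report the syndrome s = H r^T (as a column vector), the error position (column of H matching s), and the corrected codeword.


s = (1, 0, 0, 0)^T, error position = 8, corrected codeword c = 110101010011010

Compute s = H r^T mod 2 one row at a time:
  s_1 = 0 + 0 + 0 + 1 + 1 + 0 + 1 + 0 = 3 ≡ 1 (mod 2).
  s_2 = 1 + 0 + 1 + 0 + 1 + 0 + 1 + 0 = 4 ≡ 0 (mod 2).
  s_3 = 1 + 0 + 1 + 0 + 0 + 1 + 1 + 0 = 4 ≡ 0 (mod 2).
  s_4 = 1 + 0 + 0 + 0 + 0 + 1 + 0 + 0 = 2 ≡ 0 (mod 2).
s = (1, 0, 0, 0)^T — this equals column 8 of H (binary 1000), so error is at position 8.
Correct: flip bit 8 of r = 110101000011010 to get c = 110101010011010.


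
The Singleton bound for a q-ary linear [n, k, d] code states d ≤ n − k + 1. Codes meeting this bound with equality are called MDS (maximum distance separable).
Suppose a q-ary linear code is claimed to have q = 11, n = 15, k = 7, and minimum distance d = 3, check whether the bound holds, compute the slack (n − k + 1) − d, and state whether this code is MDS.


Singleton RHS = n − k + 1 = 9, slack = 6, bound satisfied, not MDS.

Singleton bound: d ≤ n − k + 1.
Here n = 15, k = 7, so n − k + 1 = 9.
Given d = 3, check d ≤ 9: YES.
Slack = (n − k + 1) − d = 6.
The code is NOT MDS (slack = 6 > 0).
Description: the claimed parameters are [15, 7, 3]_11; such a code would be non-MDS.


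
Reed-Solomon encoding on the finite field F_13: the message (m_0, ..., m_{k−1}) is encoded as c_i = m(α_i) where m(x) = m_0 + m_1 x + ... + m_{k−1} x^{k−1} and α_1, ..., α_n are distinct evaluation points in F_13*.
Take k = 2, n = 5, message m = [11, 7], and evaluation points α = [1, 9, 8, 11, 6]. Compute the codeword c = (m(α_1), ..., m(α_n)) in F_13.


c = [5, 9, 2, 10, 1]

Message polynomial: m(x) = 11 + 7·x (mod 13).
For each evaluation point α_i, compute m(α_i) mod 13:
  α_1 = 1: Horner steps 7 → 5, so m(1) = 5.
  α_2 = 9: Horner steps 7 → 9, so m(9) = 9.
  α_3 = 8: Horner steps 7 → 2, so m(8) = 2.
  α_4 = 11: Horner steps 7 → 10, so m(11) = 10.
  α_5 = 6: Horner steps 7 → 1, so m(6) = 1.
Codeword c = [5, 9, 2, 10, 1] ∈ F_13^5.


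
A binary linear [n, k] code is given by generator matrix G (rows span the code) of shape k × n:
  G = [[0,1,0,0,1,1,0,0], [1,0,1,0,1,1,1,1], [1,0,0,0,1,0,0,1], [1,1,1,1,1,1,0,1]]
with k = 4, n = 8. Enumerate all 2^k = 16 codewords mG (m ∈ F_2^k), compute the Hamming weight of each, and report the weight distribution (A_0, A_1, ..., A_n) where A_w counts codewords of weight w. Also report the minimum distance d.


Weight distribution: A_0 = 1, A_3 = 5, A_4 = 5, A_5 = 2, A_6 = 2, A_7 = 1. Minimum distance d = 3.

Enumerate all 2^4 = 16 messages m ∈ F_2^4.
For each, compute codeword c = mG in F_2^8, then tally its weight.
  m = 0000 → c = 00000000, weight = 0.
  m = 1000 → c = 01001100, weight = 3.
  m = 0100 → c = 10101111, weight = 6.
  m = 1100 → c = 11100011, weight = 5.
  m = 0010 → c = 10001001, weight = 3.
  m = 1010 → c = 11000101, weight = 4.
  m = 0110 → c = 00100110, weight = 3.
  m = 1110 → c = 01101010, weight = 4.
  m = 0001 → c = 11111101, weight = 7.
  m = 1001 → c = 10110001, weight = 4.
  m = 0101 → c = 01010010, weight = 3.
  m = 1101 → c = 00011110, weight = 4.
  m = 0011 → c = 01110100, weight = 4.
  m = 1011 → c = 00111000, weight = 3.
  m = 0111 → c = 11011011, weight = 6.
  m = 1111 → c = 10010111, weight = 5.
Tally weights:
  weight 0: 1 codewords.
  weight 3: 5 codewords.
  weight 4: 5 codewords.
  weight 5: 2 codewords.
  weight 6: 2 codewords.
  weight 7: 1 codewords.
Minimum distance d = smallest w > 0 with A_w > 0 = 3.
Sanity: Σ A_w = 16 = 2^4 = 16 ✓.


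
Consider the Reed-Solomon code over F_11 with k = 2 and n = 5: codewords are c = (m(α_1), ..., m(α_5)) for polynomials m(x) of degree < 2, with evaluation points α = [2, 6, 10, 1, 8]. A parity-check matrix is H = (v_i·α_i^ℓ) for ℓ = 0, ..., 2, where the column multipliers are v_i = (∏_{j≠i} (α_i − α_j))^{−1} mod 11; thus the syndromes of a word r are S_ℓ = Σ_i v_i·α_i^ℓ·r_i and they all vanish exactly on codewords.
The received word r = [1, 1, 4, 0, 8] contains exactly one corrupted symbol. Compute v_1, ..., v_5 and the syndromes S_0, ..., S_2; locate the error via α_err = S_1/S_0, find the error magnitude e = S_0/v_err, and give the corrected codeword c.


S = (6, 1, 2), error at position 1, error magnitude e = 3, c = [9, 1, 4, 0, 8].

Step 1: column multipliers v_i = (∏_{j≠i}(α_i − α_j))^{−1} mod 11.
  i = 1 (α = 2): (2−6)(2−10)(2−1)(2−8) = (−4)·(−8)·1·(−6) = −192 ≡ 6, so v_1 = 6^{−1} = 2 (mod 11).
  i = 2 (α = 6): (6−2)(6−10)(6−1)(6−8) = 4·(−4)·5·(−2) = 160 ≡ 6, so v_2 = 6^{−1} = 2 (mod 11).
  i = 3 (α = 10): (10−2)(10−6)(10−1)(10−8) = 8·4·9·2 = 576 ≡ 4, so v_3 = 4^{−1} = 3 (mod 11).
  i = 4 (α = 1): (1−2)(1−6)(1−10)(1−8) = (−1)·(−5)·(−9)·(−7) = 315 ≡ 7, so v_4 = 7^{−1} = 8 (mod 11).
  i = 5 (α = 8): (8−2)(8−6)(8−10)(8−1) = 6·2·(−2)·7 = −168 ≡ 8, so v_5 = 8^{−1} = 7 (mod 11).
  v = [2, 2, 3, 8, 7].
Step 2: syndromes of r = [1, 1, 4, 0, 8] (all sums mod 11).
  S_0 = Σ v_i r_i = 2·1 + 2·1 + 3·4 + 8·0 + 7·8 = 72 ≡ 6.
  S_1 = Σ v_i α_i r_i = 2·2·1 + 2·6·1 + 3·10·4 + 8·1·0 + 7·8·8 = 584 ≡ 1.
  α_i^2 mod 11 = [4, 3, 1, 1, 9].
  S_2 = Σ v_i α_i^2 r_i = 2·4·1 + 2·3·1 + 3·1·4 + 8·1·0 + 7·9·8 = 530 ≡ 2.
  S = (6, 1, 2) ≠ 0, so r is not a codeword (an error is present).
Step 3: locate the error. For a single error e at position i, S_ℓ = v_i·e·α_i^ℓ, so α_err = S_1/S_0.
  S_0^{−1} = 6^{−1} = 2 (mod 11), so α_err = 1·2 = 2 ≡ 2 = α_1. Error position i = 1.
  Consistency check: S_2/S_1 = 2·1 = 2 ≡ 2 = α_err ✓ (single-error assumption holds).
Step 4: error magnitude e = S_0/v_1 = S_0·∏_{j≠1}(α_1 − α_j) = 6·6 = 36 ≡ 3 (mod 11).
Step 5: correct position 1: c_1 = r_1 − e = 1 − 3 ≡ 9 (mod 11). Hence c = [9, 1, 4, 0, 8].
  Check: interpolating c through the α_i gives m(x) = 2 + 9·x (degree < 2) with m(α_i) = c_i for every i, so c is indeed a codeword.
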